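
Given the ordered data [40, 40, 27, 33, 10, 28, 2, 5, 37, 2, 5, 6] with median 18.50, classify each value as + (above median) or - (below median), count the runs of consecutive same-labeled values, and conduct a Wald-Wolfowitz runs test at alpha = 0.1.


Step 1: Compute median = 18.50; label A = above, B = below.
Labels in order: AAAABABBABBB  (n_A = 6, n_B = 6)
Step 2: Count runs R = 6.
Step 3: Under H0 (random ordering), E[R] = 2*n_A*n_B/(n_A+n_B) + 1 = 2*6*6/12 + 1 = 7.0000.
        Var[R] = 2*n_A*n_B*(2*n_A*n_B - n_A - n_B) / ((n_A+n_B)^2 * (n_A+n_B-1)) = 4320/1584 = 2.7273.
        SD[R] = 1.6514.
Step 4: Continuity-corrected z = (R + 0.5 - E[R]) / SD[R] = (6 + 0.5 - 7.0000) / 1.6514 = -0.3028.
Step 5: Two-sided p-value via normal approximation = 2*(1 - Phi(|z|)) = 0.762069.
Step 6: alpha = 0.1. fail to reject H0.

R = 6, z = -0.3028, p = 0.762069, fail to reject H0.


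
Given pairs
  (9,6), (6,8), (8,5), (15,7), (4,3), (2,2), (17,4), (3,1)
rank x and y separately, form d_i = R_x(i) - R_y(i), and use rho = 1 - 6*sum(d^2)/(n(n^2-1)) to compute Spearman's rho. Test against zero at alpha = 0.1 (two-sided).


Step 1: Rank x and y separately (midranks; no ties here).
rank(x): 9->6, 6->4, 8->5, 15->7, 4->3, 2->1, 17->8, 3->2
rank(y): 6->6, 8->8, 5->5, 7->7, 3->3, 2->2, 4->4, 1->1
Step 2: d_i = R_x(i) - R_y(i); compute d_i^2.
  (6-6)^2=0, (4-8)^2=16, (5-5)^2=0, (7-7)^2=0, (3-3)^2=0, (1-2)^2=1, (8-4)^2=16, (2-1)^2=1
sum(d^2) = 34.
Step 3: rho = 1 - 6*34 / (8*(8^2 - 1)) = 1 - 204/504 = 0.595238.
Step 4: Under H0, t = rho * sqrt((n-2)/(1-rho^2)) = 1.8145 ~ t(6).
Step 5: Two-sided p-value from the t-distribution with 6 df = 0.119530.
Step 6: alpha = 0.1. fail to reject H0.

rho = 0.5952, p = 0.119530, fail to reject H0 at alpha = 0.1.


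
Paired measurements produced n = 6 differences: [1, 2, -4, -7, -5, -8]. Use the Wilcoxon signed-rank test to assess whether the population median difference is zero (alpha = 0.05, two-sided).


Step 1: Drop any zero differences (none here) and take |d_i|.
|d| = [1, 2, 4, 7, 5, 8]
Step 2: Midrank |d_i| (ties get averaged ranks).
ranks: |1|->1, |2|->2, |4|->3, |7|->5, |5|->4, |8|->6
Step 3: Attach original signs; sum ranks with positive sign and with negative sign.
W+ = 1 + 2 = 3
W- = 3 + 5 + 4 + 6 = 18
(Check: W+ + W- = 21 should equal n(n+1)/2 = 21.)
Step 4: Test statistic W = min(W+, W-) = 3.
Step 5: No ties, so the exact null distribution over the 2^6 = 64 sign assignments gives the two-sided p-value = 0.156250.
Step 6: alpha = 0.05. fail to reject H0.

W+ = 3, W- = 18, W = min = 3, p = 0.156250, fail to reject H0.


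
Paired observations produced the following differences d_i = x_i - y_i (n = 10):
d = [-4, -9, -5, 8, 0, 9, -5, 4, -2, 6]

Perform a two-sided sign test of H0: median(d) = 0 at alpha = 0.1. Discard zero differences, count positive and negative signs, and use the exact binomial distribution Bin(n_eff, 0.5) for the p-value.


Step 1: Discard zero differences. Original n = 10; n_eff = number of nonzero differences = 9.
Nonzero differences (with sign): -4, -9, -5, +8, +9, -5, +4, -2, +6
Step 2: Count signs: positive = 4, negative = 5.
Step 3: Under H0: P(positive) = 0.5, so the number of positives S ~ Bin(9, 0.5).
Step 4: Two-sided exact p-value = sum of Bin(9,0.5) probabilities at or below the observed probability = 1.000000.
Step 5: alpha = 0.1. fail to reject H0.

n_eff = 9, pos = 4, neg = 5, p = 1.000000, fail to reject H0.


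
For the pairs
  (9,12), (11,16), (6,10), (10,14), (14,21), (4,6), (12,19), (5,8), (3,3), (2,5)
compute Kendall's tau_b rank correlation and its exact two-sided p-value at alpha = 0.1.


Step 1: Enumerate the 45 unordered pairs (i,j) with i<j and classify each by sign(x_j-x_i) * sign(y_j-y_i).
  (1,2):dx=+2,dy=+4->C; (1,3):dx=-3,dy=-2->C; (1,4):dx=+1,dy=+2->C; (1,5):dx=+5,dy=+9->C
  (1,6):dx=-5,dy=-6->C; (1,7):dx=+3,dy=+7->C; (1,8):dx=-4,dy=-4->C; (1,9):dx=-6,dy=-9->C
  (1,10):dx=-7,dy=-7->C; (2,3):dx=-5,dy=-6->C; (2,4):dx=-1,dy=-2->C; (2,5):dx=+3,dy=+5->C
  (2,6):dx=-7,dy=-10->C; (2,7):dx=+1,dy=+3->C; (2,8):dx=-6,dy=-8->C; (2,9):dx=-8,dy=-13->C
  (2,10):dx=-9,dy=-11->C; (3,4):dx=+4,dy=+4->C; (3,5):dx=+8,dy=+11->C; (3,6):dx=-2,dy=-4->C
  (3,7):dx=+6,dy=+9->C; (3,8):dx=-1,dy=-2->C; (3,9):dx=-3,dy=-7->C; (3,10):dx=-4,dy=-5->C
  (4,5):dx=+4,dy=+7->C; (4,6):dx=-6,dy=-8->C; (4,7):dx=+2,dy=+5->C; (4,8):dx=-5,dy=-6->C
  (4,9):dx=-7,dy=-11->C; (4,10):dx=-8,dy=-9->C; (5,6):dx=-10,dy=-15->C; (5,7):dx=-2,dy=-2->C
  (5,8):dx=-9,dy=-13->C; (5,9):dx=-11,dy=-18->C; (5,10):dx=-12,dy=-16->C; (6,7):dx=+8,dy=+13->C
  (6,8):dx=+1,dy=+2->C; (6,9):dx=-1,dy=-3->C; (6,10):dx=-2,dy=-1->C; (7,8):dx=-7,dy=-11->C
  (7,9):dx=-9,dy=-16->C; (7,10):dx=-10,dy=-14->C; (8,9):dx=-2,dy=-5->C; (8,10):dx=-3,dy=-3->C
  (9,10):dx=-1,dy=+2->D
Step 2: C = 44, D = 1, total pairs = 45.
Step 3: tau = (C - D)/(n(n-1)/2) = (44 - 1)/45 = 0.955556.
Step 4: Exact two-sided p-value (enumerate n! = 3628800 permutations of y under H0): p = 0.000006.
Step 5: alpha = 0.1. reject H0.

tau_b = 0.9556 (C=44, D=1), p = 0.000006, reject H0.


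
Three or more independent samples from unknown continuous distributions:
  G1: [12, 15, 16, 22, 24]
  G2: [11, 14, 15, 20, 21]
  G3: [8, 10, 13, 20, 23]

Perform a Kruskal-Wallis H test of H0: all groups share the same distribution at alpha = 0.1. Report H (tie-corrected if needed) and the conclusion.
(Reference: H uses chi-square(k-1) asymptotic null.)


Step 1: Combine all N = 15 observations and assign midranks.
sorted (value, group, rank): (8,G3,1), (10,G3,2), (11,G2,3), (12,G1,4), (13,G3,5), (14,G2,6), (15,G1,7.5), (15,G2,7.5), (16,G1,9), (20,G2,10.5), (20,G3,10.5), (21,G2,12), (22,G1,13), (23,G3,14), (24,G1,15)
Step 2: Sum ranks within each group.
R_1 = 48.5 (n_1 = 5)
R_2 = 39 (n_2 = 5)
R_3 = 32.5 (n_3 = 5)
Step 3: H = 12/(N(N+1)) * sum(R_i^2/n_i) - 3(N+1)
     = 12/(15*16) * (48.5^2/5 + 39^2/5 + 32.5^2/5) - 3*16
     = 0.050000 * 985.9 - 48
     = 1.295000.
Step 4: Ties present; correction factor C = 1 - 12/(15^3 - 15) = 0.996429. Corrected H = 1.295000 / 0.996429 = 1.299642.
Step 5: Under H0, H ~ chi^2(2); p-value = 0.522139.
Step 6: alpha = 0.1. fail to reject H0.

H = 1.2996, df = 2, p = 0.522139, fail to reject H0.


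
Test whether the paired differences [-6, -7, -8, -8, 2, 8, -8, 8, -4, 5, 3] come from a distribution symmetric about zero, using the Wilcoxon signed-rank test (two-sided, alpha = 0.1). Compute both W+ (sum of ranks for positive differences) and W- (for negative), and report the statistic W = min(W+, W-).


Step 1: Drop any zero differences (none here) and take |d_i|.
|d| = [6, 7, 8, 8, 2, 8, 8, 8, 4, 5, 3]
Step 2: Midrank |d_i| (ties get averaged ranks).
ranks: |6|->5, |7|->6, |8|->9, |8|->9, |2|->1, |8|->9, |8|->9, |8|->9, |4|->3, |5|->4, |3|->2
Step 3: Attach original signs; sum ranks with positive sign and with negative sign.
W+ = 1 + 9 + 9 + 4 + 2 = 25
W- = 5 + 6 + 9 + 9 + 9 + 3 = 41
(Check: W+ + W- = 66 should equal n(n+1)/2 = 66.)
Step 4: Test statistic W = min(W+, W-) = 25.
Step 5: Ties in |d|, so use the tie-corrected normal approximation.
        E[W] = n(n+1)/4 = 11*12/4 = 33.
        Tie groups: |d|=8 (t=5); sum(t^3 - t) = 120.
        Var[W] = n(n+1)(2n+1)/24 - sum(t^3-t)/48 = 3036/24 - 120/48 = 124.
        z = (W - E[W]) / sqrt(Var[W]) = (25 - 33) / 11.1355 = -0.7184.
        Two-sided p = 2*Phi(z) = 0.472498.
Step 6: alpha = 0.1. fail to reject H0.

W+ = 25, W- = 41, W = min = 25, p = 0.472498, fail to reject H0.


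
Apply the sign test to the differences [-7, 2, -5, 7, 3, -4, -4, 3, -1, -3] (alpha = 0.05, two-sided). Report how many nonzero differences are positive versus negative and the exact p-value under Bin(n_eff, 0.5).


Step 1: Discard zero differences. Original n = 10; n_eff = number of nonzero differences = 10.
Nonzero differences (with sign): -7, +2, -5, +7, +3, -4, -4, +3, -1, -3
Step 2: Count signs: positive = 4, negative = 6.
Step 3: Under H0: P(positive) = 0.5, so the number of positives S ~ Bin(10, 0.5).
Step 4: Two-sided exact p-value = sum of Bin(10,0.5) probabilities at or below the observed probability = 0.753906.
Step 5: alpha = 0.05. fail to reject H0.

n_eff = 10, pos = 4, neg = 6, p = 0.753906, fail to reject H0.


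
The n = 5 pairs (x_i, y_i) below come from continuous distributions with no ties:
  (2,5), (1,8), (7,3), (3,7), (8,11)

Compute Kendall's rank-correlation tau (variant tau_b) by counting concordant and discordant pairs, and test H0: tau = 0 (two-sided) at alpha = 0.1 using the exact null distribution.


Step 1: Enumerate the 10 unordered pairs (i,j) with i<j and classify each by sign(x_j-x_i) * sign(y_j-y_i).
  (1,2):dx=-1,dy=+3->D; (1,3):dx=+5,dy=-2->D; (1,4):dx=+1,dy=+2->C; (1,5):dx=+6,dy=+6->C
  (2,3):dx=+6,dy=-5->D; (2,4):dx=+2,dy=-1->D; (2,5):dx=+7,dy=+3->C; (3,4):dx=-4,dy=+4->D
  (3,5):dx=+1,dy=+8->C; (4,5):dx=+5,dy=+4->C
Step 2: C = 5, D = 5, total pairs = 10.
Step 3: tau = (C - D)/(n(n-1)/2) = (5 - 5)/10 = 0.000000.
Step 4: Exact two-sided p-value (enumerate n! = 120 permutations of y under H0): p = 1.000000.
Step 5: alpha = 0.1. fail to reject H0.

tau_b = 0.0000 (C=5, D=5), p = 1.000000, fail to reject H0.


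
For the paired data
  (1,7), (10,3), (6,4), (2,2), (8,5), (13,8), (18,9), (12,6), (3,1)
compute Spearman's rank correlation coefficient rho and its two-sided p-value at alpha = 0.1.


Step 1: Rank x and y separately (midranks; no ties here).
rank(x): 1->1, 10->6, 6->4, 2->2, 8->5, 13->8, 18->9, 12->7, 3->3
rank(y): 7->7, 3->3, 4->4, 2->2, 5->5, 8->8, 9->9, 6->6, 1->1
Step 2: d_i = R_x(i) - R_y(i); compute d_i^2.
  (1-7)^2=36, (6-3)^2=9, (4-4)^2=0, (2-2)^2=0, (5-5)^2=0, (8-8)^2=0, (9-9)^2=0, (7-6)^2=1, (3-1)^2=4
sum(d^2) = 50.
Step 3: rho = 1 - 6*50 / (9*(9^2 - 1)) = 1 - 300/720 = 0.583333.
Step 4: Under H0, t = rho * sqrt((n-2)/(1-rho^2)) = 1.9001 ~ t(7).
Step 5: Two-sided p-value from the t-distribution with 7 df = 0.099186.
Step 6: alpha = 0.1. reject H0.

rho = 0.5833, p = 0.099186, reject H0 at alpha = 0.1.


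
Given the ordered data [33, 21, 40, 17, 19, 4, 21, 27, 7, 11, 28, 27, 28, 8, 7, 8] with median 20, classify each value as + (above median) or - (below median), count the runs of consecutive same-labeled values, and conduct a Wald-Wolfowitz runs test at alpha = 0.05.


Step 1: Compute median = 20; label A = above, B = below.
Labels in order: AAABBBAABBAAABBB  (n_A = 8, n_B = 8)
Step 2: Count runs R = 6.
Step 3: Under H0 (random ordering), E[R] = 2*n_A*n_B/(n_A+n_B) + 1 = 2*8*8/16 + 1 = 9.0000.
        Var[R] = 2*n_A*n_B*(2*n_A*n_B - n_A - n_B) / ((n_A+n_B)^2 * (n_A+n_B-1)) = 14336/3840 = 3.7333.
        SD[R] = 1.9322.
Step 4: Continuity-corrected z = (R + 0.5 - E[R]) / SD[R] = (6 + 0.5 - 9.0000) / 1.9322 = -1.2939.
Step 5: Two-sided p-value via normal approximation = 2*(1 - Phi(|z|)) = 0.195709.
Step 6: alpha = 0.05. fail to reject H0.

R = 6, z = -1.2939, p = 0.195709, fail to reject H0.


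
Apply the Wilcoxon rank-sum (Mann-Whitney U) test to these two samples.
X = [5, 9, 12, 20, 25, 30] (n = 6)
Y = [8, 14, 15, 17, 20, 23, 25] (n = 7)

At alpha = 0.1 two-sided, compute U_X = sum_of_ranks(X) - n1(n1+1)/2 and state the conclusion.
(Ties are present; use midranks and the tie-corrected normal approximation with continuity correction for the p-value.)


Step 1: Combine and sort all 13 observations; assign midranks.
sorted (value, group): (5,X), (8,Y), (9,X), (12,X), (14,Y), (15,Y), (17,Y), (20,X), (20,Y), (23,Y), (25,X), (25,Y), (30,X)
ranks: 5->1, 8->2, 9->3, 12->4, 14->5, 15->6, 17->7, 20->8.5, 20->8.5, 23->10, 25->11.5, 25->11.5, 30->13
Step 2: Rank sum for X: R1 = 1 + 3 + 4 + 8.5 + 11.5 + 13 = 41.
Step 3: U_X = R1 - n1(n1+1)/2 = 41 - 6*7/2 = 41 - 21 = 20.
       U_Y = n1*n2 - U_X = 42 - 20 = 22.
Step 4: Ties are present, so use the tie-corrected normal approximation (with continuity correction) for the p-value.
Step 5: p-value = 0.942900; compare to alpha = 0.1. fail to reject H0.

U_X = 20, p = 0.942900, fail to reject H0 at alpha = 0.1.


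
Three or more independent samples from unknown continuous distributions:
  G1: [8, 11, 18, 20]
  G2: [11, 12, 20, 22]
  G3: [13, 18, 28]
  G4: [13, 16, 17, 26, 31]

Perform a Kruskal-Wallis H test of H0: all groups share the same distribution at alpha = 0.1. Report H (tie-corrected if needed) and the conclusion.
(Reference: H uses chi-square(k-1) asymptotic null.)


Step 1: Combine all N = 16 observations and assign midranks.
sorted (value, group, rank): (8,G1,1), (11,G1,2.5), (11,G2,2.5), (12,G2,4), (13,G3,5.5), (13,G4,5.5), (16,G4,7), (17,G4,8), (18,G1,9.5), (18,G3,9.5), (20,G1,11.5), (20,G2,11.5), (22,G2,13), (26,G4,14), (28,G3,15), (31,G4,16)
Step 2: Sum ranks within each group.
R_1 = 24.5 (n_1 = 4)
R_2 = 31 (n_2 = 4)
R_3 = 30 (n_3 = 3)
R_4 = 50.5 (n_4 = 5)
Step 3: H = 12/(N(N+1)) * sum(R_i^2/n_i) - 3(N+1)
     = 12/(16*17) * (24.5^2/4 + 31^2/4 + 30^2/3 + 50.5^2/5) - 3*17
     = 0.044118 * 1200.36 - 51
     = 1.957169.
Step 4: Ties present; correction factor C = 1 - 24/(16^3 - 16) = 0.994118. Corrected H = 1.957169 / 0.994118 = 1.968750.
Step 5: Under H0, H ~ chi^2(3); p-value = 0.578918.
Step 6: alpha = 0.1. fail to reject H0.

H = 1.9688, df = 3, p = 0.578918, fail to reject H0.


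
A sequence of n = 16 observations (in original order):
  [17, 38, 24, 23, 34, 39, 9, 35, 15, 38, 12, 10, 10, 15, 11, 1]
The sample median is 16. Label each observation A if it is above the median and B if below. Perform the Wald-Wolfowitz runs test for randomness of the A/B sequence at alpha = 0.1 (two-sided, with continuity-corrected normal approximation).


Step 1: Compute median = 16; label A = above, B = below.
Labels in order: AAAAAABABABBBBBB  (n_A = 8, n_B = 8)
Step 2: Count runs R = 6.
Step 3: Under H0 (random ordering), E[R] = 2*n_A*n_B/(n_A+n_B) + 1 = 2*8*8/16 + 1 = 9.0000.
        Var[R] = 2*n_A*n_B*(2*n_A*n_B - n_A - n_B) / ((n_A+n_B)^2 * (n_A+n_B-1)) = 14336/3840 = 3.7333.
        SD[R] = 1.9322.
Step 4: Continuity-corrected z = (R + 0.5 - E[R]) / SD[R] = (6 + 0.5 - 9.0000) / 1.9322 = -1.2939.
Step 5: Two-sided p-value via normal approximation = 2*(1 - Phi(|z|)) = 0.195709.
Step 6: alpha = 0.1. fail to reject H0.

R = 6, z = -1.2939, p = 0.195709, fail to reject H0.


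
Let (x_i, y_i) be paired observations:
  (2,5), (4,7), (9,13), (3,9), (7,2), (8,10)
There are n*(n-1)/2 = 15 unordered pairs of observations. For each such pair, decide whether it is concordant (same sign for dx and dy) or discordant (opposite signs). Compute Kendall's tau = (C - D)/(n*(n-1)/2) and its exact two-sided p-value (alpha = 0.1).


Step 1: Enumerate the 15 unordered pairs (i,j) with i<j and classify each by sign(x_j-x_i) * sign(y_j-y_i).
  (1,2):dx=+2,dy=+2->C; (1,3):dx=+7,dy=+8->C; (1,4):dx=+1,dy=+4->C; (1,5):dx=+5,dy=-3->D
  (1,6):dx=+6,dy=+5->C; (2,3):dx=+5,dy=+6->C; (2,4):dx=-1,dy=+2->D; (2,5):dx=+3,dy=-5->D
  (2,6):dx=+4,dy=+3->C; (3,4):dx=-6,dy=-4->C; (3,5):dx=-2,dy=-11->C; (3,6):dx=-1,dy=-3->C
  (4,5):dx=+4,dy=-7->D; (4,6):dx=+5,dy=+1->C; (5,6):dx=+1,dy=+8->C
Step 2: C = 11, D = 4, total pairs = 15.
Step 3: tau = (C - D)/(n(n-1)/2) = (11 - 4)/15 = 0.466667.
Step 4: Exact two-sided p-value (enumerate n! = 720 permutations of y under H0): p = 0.272222.
Step 5: alpha = 0.1. fail to reject H0.

tau_b = 0.4667 (C=11, D=4), p = 0.272222, fail to reject H0.


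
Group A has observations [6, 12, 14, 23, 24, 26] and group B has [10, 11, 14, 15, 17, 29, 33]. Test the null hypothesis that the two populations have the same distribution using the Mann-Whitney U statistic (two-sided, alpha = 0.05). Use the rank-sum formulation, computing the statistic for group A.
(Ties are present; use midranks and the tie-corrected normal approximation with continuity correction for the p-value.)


Step 1: Combine and sort all 13 observations; assign midranks.
sorted (value, group): (6,X), (10,Y), (11,Y), (12,X), (14,X), (14,Y), (15,Y), (17,Y), (23,X), (24,X), (26,X), (29,Y), (33,Y)
ranks: 6->1, 10->2, 11->3, 12->4, 14->5.5, 14->5.5, 15->7, 17->8, 23->9, 24->10, 26->11, 29->12, 33->13
Step 2: Rank sum for X: R1 = 1 + 4 + 5.5 + 9 + 10 + 11 = 40.5.
Step 3: U_X = R1 - n1(n1+1)/2 = 40.5 - 6*7/2 = 40.5 - 21 = 19.5.
       U_Y = n1*n2 - U_X = 42 - 19.5 = 22.5.
Step 4: Ties are present, so use the tie-corrected normal approximation (with continuity correction) for the p-value.
Step 5: p-value = 0.886248; compare to alpha = 0.05. fail to reject H0.

U_X = 19.5, p = 0.886248, fail to reject H0 at alpha = 0.05.


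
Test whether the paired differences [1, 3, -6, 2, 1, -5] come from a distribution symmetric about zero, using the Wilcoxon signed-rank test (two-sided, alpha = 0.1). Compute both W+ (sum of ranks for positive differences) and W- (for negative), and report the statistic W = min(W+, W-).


Step 1: Drop any zero differences (none here) and take |d_i|.
|d| = [1, 3, 6, 2, 1, 5]
Step 2: Midrank |d_i| (ties get averaged ranks).
ranks: |1|->1.5, |3|->4, |6|->6, |2|->3, |1|->1.5, |5|->5
Step 3: Attach original signs; sum ranks with positive sign and with negative sign.
W+ = 1.5 + 4 + 3 + 1.5 = 10
W- = 6 + 5 = 11
(Check: W+ + W- = 21 should equal n(n+1)/2 = 21.)
Step 4: Test statistic W = min(W+, W-) = 10.
Step 5: Ties in |d|, so use the tie-corrected normal approximation.
        E[W] = n(n+1)/4 = 6*7/4 = 10.5.
        Tie groups: |d|=1 (t=2); sum(t^3 - t) = 6.
        Var[W] = n(n+1)(2n+1)/24 - sum(t^3-t)/48 = 546/24 - 6/48 = 22.625.
        z = (W - E[W]) / sqrt(Var[W]) = (10 - 10.5) / 4.7566 = -0.1051.
        Two-sided p = 2*Phi(z) = 0.916282.
Step 6: alpha = 0.1. fail to reject H0.

W+ = 10, W- = 11, W = min = 10, p = 0.916282, fail to reject H0.


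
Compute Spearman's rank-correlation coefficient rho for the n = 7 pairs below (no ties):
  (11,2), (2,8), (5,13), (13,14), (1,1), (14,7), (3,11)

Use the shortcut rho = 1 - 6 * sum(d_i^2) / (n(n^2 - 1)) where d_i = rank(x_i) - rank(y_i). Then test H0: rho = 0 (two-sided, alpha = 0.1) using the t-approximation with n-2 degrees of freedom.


Step 1: Rank x and y separately (midranks; no ties here).
rank(x): 11->5, 2->2, 5->4, 13->6, 1->1, 14->7, 3->3
rank(y): 2->2, 8->4, 13->6, 14->7, 1->1, 7->3, 11->5
Step 2: d_i = R_x(i) - R_y(i); compute d_i^2.
  (5-2)^2=9, (2-4)^2=4, (4-6)^2=4, (6-7)^2=1, (1-1)^2=0, (7-3)^2=16, (3-5)^2=4
sum(d^2) = 38.
Step 3: rho = 1 - 6*38 / (7*(7^2 - 1)) = 1 - 228/336 = 0.321429.
Step 4: Under H0, t = rho * sqrt((n-2)/(1-rho^2)) = 0.7590 ~ t(5).
Step 5: Two-sided p-value from the t-distribution with 5 df = 0.482072.
Step 6: alpha = 0.1. fail to reject H0.

rho = 0.3214, p = 0.482072, fail to reject H0 at alpha = 0.1.


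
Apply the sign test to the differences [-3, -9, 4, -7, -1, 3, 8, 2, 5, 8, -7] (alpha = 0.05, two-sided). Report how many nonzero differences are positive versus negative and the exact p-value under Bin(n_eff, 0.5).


Step 1: Discard zero differences. Original n = 11; n_eff = number of nonzero differences = 11.
Nonzero differences (with sign): -3, -9, +4, -7, -1, +3, +8, +2, +5, +8, -7
Step 2: Count signs: positive = 6, negative = 5.
Step 3: Under H0: P(positive) = 0.5, so the number of positives S ~ Bin(11, 0.5).
Step 4: Two-sided exact p-value = sum of Bin(11,0.5) probabilities at or below the observed probability = 1.000000.
Step 5: alpha = 0.05. fail to reject H0.

n_eff = 11, pos = 6, neg = 5, p = 1.000000, fail to reject H0.


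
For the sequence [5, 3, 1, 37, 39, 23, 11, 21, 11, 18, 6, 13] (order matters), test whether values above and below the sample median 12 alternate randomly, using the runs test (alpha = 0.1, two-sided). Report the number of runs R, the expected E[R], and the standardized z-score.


Step 1: Compute median = 12; label A = above, B = below.
Labels in order: BBBAAABABABA  (n_A = 6, n_B = 6)
Step 2: Count runs R = 8.
Step 3: Under H0 (random ordering), E[R] = 2*n_A*n_B/(n_A+n_B) + 1 = 2*6*6/12 + 1 = 7.0000.
        Var[R] = 2*n_A*n_B*(2*n_A*n_B - n_A - n_B) / ((n_A+n_B)^2 * (n_A+n_B-1)) = 4320/1584 = 2.7273.
        SD[R] = 1.6514.
Step 4: Continuity-corrected z = (R - 0.5 - E[R]) / SD[R] = (8 - 0.5 - 7.0000) / 1.6514 = 0.3028.
Step 5: Two-sided p-value via normal approximation = 2*(1 - Phi(|z|)) = 0.762069.
Step 6: alpha = 0.1. fail to reject H0.

R = 8, z = 0.3028, p = 0.762069, fail to reject H0.


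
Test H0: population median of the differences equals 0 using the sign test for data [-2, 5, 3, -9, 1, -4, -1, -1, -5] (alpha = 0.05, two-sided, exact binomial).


Step 1: Discard zero differences. Original n = 9; n_eff = number of nonzero differences = 9.
Nonzero differences (with sign): -2, +5, +3, -9, +1, -4, -1, -1, -5
Step 2: Count signs: positive = 3, negative = 6.
Step 3: Under H0: P(positive) = 0.5, so the number of positives S ~ Bin(9, 0.5).
Step 4: Two-sided exact p-value = sum of Bin(9,0.5) probabilities at or below the observed probability = 0.507812.
Step 5: alpha = 0.05. fail to reject H0.

n_eff = 9, pos = 3, neg = 6, p = 0.507812, fail to reject H0.


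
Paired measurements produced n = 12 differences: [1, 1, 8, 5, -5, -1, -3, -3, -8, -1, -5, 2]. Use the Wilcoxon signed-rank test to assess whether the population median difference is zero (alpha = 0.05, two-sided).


Step 1: Drop any zero differences (none here) and take |d_i|.
|d| = [1, 1, 8, 5, 5, 1, 3, 3, 8, 1, 5, 2]
Step 2: Midrank |d_i| (ties get averaged ranks).
ranks: |1|->2.5, |1|->2.5, |8|->11.5, |5|->9, |5|->9, |1|->2.5, |3|->6.5, |3|->6.5, |8|->11.5, |1|->2.5, |5|->9, |2|->5
Step 3: Attach original signs; sum ranks with positive sign and with negative sign.
W+ = 2.5 + 2.5 + 11.5 + 9 + 5 = 30.5
W- = 9 + 2.5 + 6.5 + 6.5 + 11.5 + 2.5 + 9 = 47.5
(Check: W+ + W- = 78 should equal n(n+1)/2 = 78.)
Step 4: Test statistic W = min(W+, W-) = 30.5.
Step 5: Ties in |d|, so use the tie-corrected normal approximation.
        E[W] = n(n+1)/4 = 12*13/4 = 39.
        Tie groups: |d|=1 (t=4), |d|=3 (t=2), |d|=5 (t=3), |d|=8 (t=2); sum(t^3 - t) = 96.
        Var[W] = n(n+1)(2n+1)/24 - sum(t^3-t)/48 = 3900/24 - 96/48 = 160.5.
        z = (W - E[W]) / sqrt(Var[W]) = (30.5 - 39) / 12.6689 = -0.6709.
        Two-sided p = 2*Phi(z) = 0.502261.
Step 6: alpha = 0.05. fail to reject H0.

W+ = 30.5, W- = 47.5, W = min = 30.5, p = 0.502261, fail to reject H0.


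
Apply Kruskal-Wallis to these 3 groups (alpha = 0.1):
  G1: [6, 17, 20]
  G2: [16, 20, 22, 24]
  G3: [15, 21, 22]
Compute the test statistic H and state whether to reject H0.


Step 1: Combine all N = 10 observations and assign midranks.
sorted (value, group, rank): (6,G1,1), (15,G3,2), (16,G2,3), (17,G1,4), (20,G1,5.5), (20,G2,5.5), (21,G3,7), (22,G2,8.5), (22,G3,8.5), (24,G2,10)
Step 2: Sum ranks within each group.
R_1 = 10.5 (n_1 = 3)
R_2 = 27 (n_2 = 4)
R_3 = 17.5 (n_3 = 3)
Step 3: H = 12/(N(N+1)) * sum(R_i^2/n_i) - 3(N+1)
     = 12/(10*11) * (10.5^2/3 + 27^2/4 + 17.5^2/3) - 3*11
     = 0.109091 * 321.083 - 33
     = 2.027273.
Step 4: Ties present; correction factor C = 1 - 12/(10^3 - 10) = 0.987879. Corrected H = 2.027273 / 0.987879 = 2.052147.
Step 5: Under H0, H ~ chi^2(2); p-value = 0.358411.
Step 6: alpha = 0.1. fail to reject H0.

H = 2.0521, df = 2, p = 0.358411, fail to reject H0.


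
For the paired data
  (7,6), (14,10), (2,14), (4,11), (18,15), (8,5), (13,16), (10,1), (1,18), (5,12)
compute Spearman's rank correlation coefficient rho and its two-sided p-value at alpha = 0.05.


Step 1: Rank x and y separately (midranks; no ties here).
rank(x): 7->5, 14->9, 2->2, 4->3, 18->10, 8->6, 13->8, 10->7, 1->1, 5->4
rank(y): 6->3, 10->4, 14->7, 11->5, 15->8, 5->2, 16->9, 1->1, 18->10, 12->6
Step 2: d_i = R_x(i) - R_y(i); compute d_i^2.
  (5-3)^2=4, (9-4)^2=25, (2-7)^2=25, (3-5)^2=4, (10-8)^2=4, (6-2)^2=16, (8-9)^2=1, (7-1)^2=36, (1-10)^2=81, (4-6)^2=4
sum(d^2) = 200.
Step 3: rho = 1 - 6*200 / (10*(10^2 - 1)) = 1 - 1200/990 = -0.212121.
Step 4: Under H0, t = rho * sqrt((n-2)/(1-rho^2)) = -0.6139 ~ t(8).
Step 5: Two-sided p-value from the t-distribution with 8 df = 0.556306.
Step 6: alpha = 0.05. fail to reject H0.

rho = -0.2121, p = 0.556306, fail to reject H0 at alpha = 0.05.


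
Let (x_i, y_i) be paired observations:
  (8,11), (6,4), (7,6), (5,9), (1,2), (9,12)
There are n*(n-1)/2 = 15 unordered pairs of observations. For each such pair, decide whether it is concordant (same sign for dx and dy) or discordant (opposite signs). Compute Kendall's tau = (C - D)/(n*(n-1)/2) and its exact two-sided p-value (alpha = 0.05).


Step 1: Enumerate the 15 unordered pairs (i,j) with i<j and classify each by sign(x_j-x_i) * sign(y_j-y_i).
  (1,2):dx=-2,dy=-7->C; (1,3):dx=-1,dy=-5->C; (1,4):dx=-3,dy=-2->C; (1,5):dx=-7,dy=-9->C
  (1,6):dx=+1,dy=+1->C; (2,3):dx=+1,dy=+2->C; (2,4):dx=-1,dy=+5->D; (2,5):dx=-5,dy=-2->C
  (2,6):dx=+3,dy=+8->C; (3,4):dx=-2,dy=+3->D; (3,5):dx=-6,dy=-4->C; (3,6):dx=+2,dy=+6->C
  (4,5):dx=-4,dy=-7->C; (4,6):dx=+4,dy=+3->C; (5,6):dx=+8,dy=+10->C
Step 2: C = 13, D = 2, total pairs = 15.
Step 3: tau = (C - D)/(n(n-1)/2) = (13 - 2)/15 = 0.733333.
Step 4: Exact two-sided p-value (enumerate n! = 720 permutations of y under H0): p = 0.055556.
Step 5: alpha = 0.05. fail to reject H0.

tau_b = 0.7333 (C=13, D=2), p = 0.055556, fail to reject H0.


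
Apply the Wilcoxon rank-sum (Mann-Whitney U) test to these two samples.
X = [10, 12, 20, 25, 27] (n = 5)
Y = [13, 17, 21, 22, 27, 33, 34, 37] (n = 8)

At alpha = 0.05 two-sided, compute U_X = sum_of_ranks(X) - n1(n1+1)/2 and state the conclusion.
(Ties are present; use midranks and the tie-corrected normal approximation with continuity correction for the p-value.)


Step 1: Combine and sort all 13 observations; assign midranks.
sorted (value, group): (10,X), (12,X), (13,Y), (17,Y), (20,X), (21,Y), (22,Y), (25,X), (27,X), (27,Y), (33,Y), (34,Y), (37,Y)
ranks: 10->1, 12->2, 13->3, 17->4, 20->5, 21->6, 22->7, 25->8, 27->9.5, 27->9.5, 33->11, 34->12, 37->13
Step 2: Rank sum for X: R1 = 1 + 2 + 5 + 8 + 9.5 = 25.5.
Step 3: U_X = R1 - n1(n1+1)/2 = 25.5 - 5*6/2 = 25.5 - 15 = 10.5.
       U_Y = n1*n2 - U_X = 40 - 10.5 = 29.5.
Step 4: Ties are present, so use the tie-corrected normal approximation (with continuity correction) for the p-value.
Step 5: p-value = 0.187076; compare to alpha = 0.05. fail to reject H0.

U_X = 10.5, p = 0.187076, fail to reject H0 at alpha = 0.05.


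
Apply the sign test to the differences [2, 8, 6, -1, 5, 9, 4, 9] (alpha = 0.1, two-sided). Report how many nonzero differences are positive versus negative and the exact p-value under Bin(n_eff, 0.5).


Step 1: Discard zero differences. Original n = 8; n_eff = number of nonzero differences = 8.
Nonzero differences (with sign): +2, +8, +6, -1, +5, +9, +4, +9
Step 2: Count signs: positive = 7, negative = 1.
Step 3: Under H0: P(positive) = 0.5, so the number of positives S ~ Bin(8, 0.5).
Step 4: Two-sided exact p-value = sum of Bin(8,0.5) probabilities at or below the observed probability = 0.070312.
Step 5: alpha = 0.1. reject H0.

n_eff = 8, pos = 7, neg = 1, p = 0.070312, reject H0.


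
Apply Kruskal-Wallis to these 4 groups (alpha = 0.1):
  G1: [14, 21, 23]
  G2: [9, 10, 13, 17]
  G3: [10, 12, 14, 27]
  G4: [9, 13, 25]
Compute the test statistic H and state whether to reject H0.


Step 1: Combine all N = 14 observations and assign midranks.
sorted (value, group, rank): (9,G2,1.5), (9,G4,1.5), (10,G2,3.5), (10,G3,3.5), (12,G3,5), (13,G2,6.5), (13,G4,6.5), (14,G1,8.5), (14,G3,8.5), (17,G2,10), (21,G1,11), (23,G1,12), (25,G4,13), (27,G3,14)
Step 2: Sum ranks within each group.
R_1 = 31.5 (n_1 = 3)
R_2 = 21.5 (n_2 = 4)
R_3 = 31 (n_3 = 4)
R_4 = 21 (n_4 = 3)
Step 3: H = 12/(N(N+1)) * sum(R_i^2/n_i) - 3(N+1)
     = 12/(14*15) * (31.5^2/3 + 21.5^2/4 + 31^2/4 + 21^2/3) - 3*15
     = 0.057143 * 833.562 - 45
     = 2.632143.
Step 4: Ties present; correction factor C = 1 - 24/(14^3 - 14) = 0.991209. Corrected H = 2.632143 / 0.991209 = 2.655488.
Step 5: Under H0, H ~ chi^2(3); p-value = 0.447845.
Step 6: alpha = 0.1. fail to reject H0.

H = 2.6555, df = 3, p = 0.447845, fail to reject H0.


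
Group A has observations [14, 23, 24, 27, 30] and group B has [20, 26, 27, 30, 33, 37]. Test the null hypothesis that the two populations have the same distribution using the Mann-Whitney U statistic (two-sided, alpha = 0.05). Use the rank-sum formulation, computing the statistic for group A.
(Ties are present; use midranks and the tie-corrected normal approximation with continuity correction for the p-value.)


Step 1: Combine and sort all 11 observations; assign midranks.
sorted (value, group): (14,X), (20,Y), (23,X), (24,X), (26,Y), (27,X), (27,Y), (30,X), (30,Y), (33,Y), (37,Y)
ranks: 14->1, 20->2, 23->3, 24->4, 26->5, 27->6.5, 27->6.5, 30->8.5, 30->8.5, 33->10, 37->11
Step 2: Rank sum for X: R1 = 1 + 3 + 4 + 6.5 + 8.5 = 23.
Step 3: U_X = R1 - n1(n1+1)/2 = 23 - 5*6/2 = 23 - 15 = 8.
       U_Y = n1*n2 - U_X = 30 - 8 = 22.
Step 4: Ties are present, so use the tie-corrected normal approximation (with continuity correction) for the p-value.
Step 5: p-value = 0.233197; compare to alpha = 0.05. fail to reject H0.

U_X = 8, p = 0.233197, fail to reject H0 at alpha = 0.05.


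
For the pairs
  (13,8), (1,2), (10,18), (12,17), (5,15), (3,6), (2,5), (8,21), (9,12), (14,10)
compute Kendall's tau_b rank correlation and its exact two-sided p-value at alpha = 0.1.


Step 1: Enumerate the 45 unordered pairs (i,j) with i<j and classify each by sign(x_j-x_i) * sign(y_j-y_i).
  (1,2):dx=-12,dy=-6->C; (1,3):dx=-3,dy=+10->D; (1,4):dx=-1,dy=+9->D; (1,5):dx=-8,dy=+7->D
  (1,6):dx=-10,dy=-2->C; (1,7):dx=-11,dy=-3->C; (1,8):dx=-5,dy=+13->D; (1,9):dx=-4,dy=+4->D
  (1,10):dx=+1,dy=+2->C; (2,3):dx=+9,dy=+16->C; (2,4):dx=+11,dy=+15->C; (2,5):dx=+4,dy=+13->C
  (2,6):dx=+2,dy=+4->C; (2,7):dx=+1,dy=+3->C; (2,8):dx=+7,dy=+19->C; (2,9):dx=+8,dy=+10->C
  (2,10):dx=+13,dy=+8->C; (3,4):dx=+2,dy=-1->D; (3,5):dx=-5,dy=-3->C; (3,6):dx=-7,dy=-12->C
  (3,7):dx=-8,dy=-13->C; (3,8):dx=-2,dy=+3->D; (3,9):dx=-1,dy=-6->C; (3,10):dx=+4,dy=-8->D
  (4,5):dx=-7,dy=-2->C; (4,6):dx=-9,dy=-11->C; (4,7):dx=-10,dy=-12->C; (4,8):dx=-4,dy=+4->D
  (4,9):dx=-3,dy=-5->C; (4,10):dx=+2,dy=-7->D; (5,6):dx=-2,dy=-9->C; (5,7):dx=-3,dy=-10->C
  (5,8):dx=+3,dy=+6->C; (5,9):dx=+4,dy=-3->D; (5,10):dx=+9,dy=-5->D; (6,7):dx=-1,dy=-1->C
  (6,8):dx=+5,dy=+15->C; (6,9):dx=+6,dy=+6->C; (6,10):dx=+11,dy=+4->C; (7,8):dx=+6,dy=+16->C
  (7,9):dx=+7,dy=+7->C; (7,10):dx=+12,dy=+5->C; (8,9):dx=+1,dy=-9->D; (8,10):dx=+6,dy=-11->D
  (9,10):dx=+5,dy=-2->D
Step 2: C = 30, D = 15, total pairs = 45.
Step 3: tau = (C - D)/(n(n-1)/2) = (30 - 15)/45 = 0.333333.
Step 4: Exact two-sided p-value (enumerate n! = 3628800 permutations of y under H0): p = 0.216373.
Step 5: alpha = 0.1. fail to reject H0.

tau_b = 0.3333 (C=30, D=15), p = 0.216373, fail to reject H0.


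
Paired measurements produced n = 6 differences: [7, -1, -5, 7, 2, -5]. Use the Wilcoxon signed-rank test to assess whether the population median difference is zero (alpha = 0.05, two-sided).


Step 1: Drop any zero differences (none here) and take |d_i|.
|d| = [7, 1, 5, 7, 2, 5]
Step 2: Midrank |d_i| (ties get averaged ranks).
ranks: |7|->5.5, |1|->1, |5|->3.5, |7|->5.5, |2|->2, |5|->3.5
Step 3: Attach original signs; sum ranks with positive sign and with negative sign.
W+ = 5.5 + 5.5 + 2 = 13
W- = 1 + 3.5 + 3.5 = 8
(Check: W+ + W- = 21 should equal n(n+1)/2 = 21.)
Step 4: Test statistic W = min(W+, W-) = 8.
Step 5: Ties in |d|, so use the tie-corrected normal approximation.
        E[W] = n(n+1)/4 = 6*7/4 = 10.5.
        Tie groups: |d|=5 (t=2), |d|=7 (t=2); sum(t^3 - t) = 12.
        Var[W] = n(n+1)(2n+1)/24 - sum(t^3-t)/48 = 546/24 - 12/48 = 22.5.
        z = (W - E[W]) / sqrt(Var[W]) = (8 - 10.5) / 4.7434 = -0.5270.
        Two-sided p = 2*Phi(z) = 0.598161.
Step 6: alpha = 0.05. fail to reject H0.

W+ = 13, W- = 8, W = min = 8, p = 0.598161, fail to reject H0.


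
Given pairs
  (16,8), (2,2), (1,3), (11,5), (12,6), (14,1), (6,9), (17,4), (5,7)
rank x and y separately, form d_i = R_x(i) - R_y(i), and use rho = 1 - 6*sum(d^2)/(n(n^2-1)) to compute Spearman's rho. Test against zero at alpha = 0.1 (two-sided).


Step 1: Rank x and y separately (midranks; no ties here).
rank(x): 16->8, 2->2, 1->1, 11->5, 12->6, 14->7, 6->4, 17->9, 5->3
rank(y): 8->8, 2->2, 3->3, 5->5, 6->6, 1->1, 9->9, 4->4, 7->7
Step 2: d_i = R_x(i) - R_y(i); compute d_i^2.
  (8-8)^2=0, (2-2)^2=0, (1-3)^2=4, (5-5)^2=0, (6-6)^2=0, (7-1)^2=36, (4-9)^2=25, (9-4)^2=25, (3-7)^2=16
sum(d^2) = 106.
Step 3: rho = 1 - 6*106 / (9*(9^2 - 1)) = 1 - 636/720 = 0.116667.
Step 4: Under H0, t = rho * sqrt((n-2)/(1-rho^2)) = 0.3108 ~ t(7).
Step 5: Two-sided p-value from the t-distribution with 7 df = 0.765008.
Step 6: alpha = 0.1. fail to reject H0.

rho = 0.1167, p = 0.765008, fail to reject H0 at alpha = 0.1.


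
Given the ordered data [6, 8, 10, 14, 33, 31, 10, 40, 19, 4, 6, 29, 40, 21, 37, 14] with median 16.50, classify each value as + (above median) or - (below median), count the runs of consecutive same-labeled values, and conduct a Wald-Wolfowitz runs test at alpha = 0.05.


Step 1: Compute median = 16.50; label A = above, B = below.
Labels in order: BBBBAABAABBAAAAB  (n_A = 8, n_B = 8)
Step 2: Count runs R = 7.
Step 3: Under H0 (random ordering), E[R] = 2*n_A*n_B/(n_A+n_B) + 1 = 2*8*8/16 + 1 = 9.0000.
        Var[R] = 2*n_A*n_B*(2*n_A*n_B - n_A - n_B) / ((n_A+n_B)^2 * (n_A+n_B-1)) = 14336/3840 = 3.7333.
        SD[R] = 1.9322.
Step 4: Continuity-corrected z = (R + 0.5 - E[R]) / SD[R] = (7 + 0.5 - 9.0000) / 1.9322 = -0.7763.
Step 5: Two-sided p-value via normal approximation = 2*(1 - Phi(|z|)) = 0.437558.
Step 6: alpha = 0.05. fail to reject H0.

R = 7, z = -0.7763, p = 0.437558, fail to reject H0.


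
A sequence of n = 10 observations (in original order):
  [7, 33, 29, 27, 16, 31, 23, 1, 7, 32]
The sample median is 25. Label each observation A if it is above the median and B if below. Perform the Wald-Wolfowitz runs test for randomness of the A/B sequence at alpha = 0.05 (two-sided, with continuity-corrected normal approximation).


Step 1: Compute median = 25; label A = above, B = below.
Labels in order: BAAABABBBA  (n_A = 5, n_B = 5)
Step 2: Count runs R = 6.
Step 3: Under H0 (random ordering), E[R] = 2*n_A*n_B/(n_A+n_B) + 1 = 2*5*5/10 + 1 = 6.0000.
        Var[R] = 2*n_A*n_B*(2*n_A*n_B - n_A - n_B) / ((n_A+n_B)^2 * (n_A+n_B-1)) = 2000/900 = 2.2222.
        SD[R] = 1.4907.
Step 4: R = E[R], so z = 0 with no continuity correction.
Step 5: Two-sided p-value via normal approximation = 2*(1 - Phi(|z|)) = 1.000000.
Step 6: alpha = 0.05. fail to reject H0.

R = 6, z = 0.0000, p = 1.000000, fail to reject H0.


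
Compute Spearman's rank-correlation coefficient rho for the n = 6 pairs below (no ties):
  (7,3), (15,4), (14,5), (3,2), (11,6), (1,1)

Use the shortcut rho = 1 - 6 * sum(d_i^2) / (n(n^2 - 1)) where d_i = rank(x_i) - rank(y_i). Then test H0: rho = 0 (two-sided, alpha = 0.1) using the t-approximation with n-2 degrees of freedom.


Step 1: Rank x and y separately (midranks; no ties here).
rank(x): 7->3, 15->6, 14->5, 3->2, 11->4, 1->1
rank(y): 3->3, 4->4, 5->5, 2->2, 6->6, 1->1
Step 2: d_i = R_x(i) - R_y(i); compute d_i^2.
  (3-3)^2=0, (6-4)^2=4, (5-5)^2=0, (2-2)^2=0, (4-6)^2=4, (1-1)^2=0
sum(d^2) = 8.
Step 3: rho = 1 - 6*8 / (6*(6^2 - 1)) = 1 - 48/210 = 0.771429.
Step 4: Under H0, t = rho * sqrt((n-2)/(1-rho^2)) = 2.4247 ~ t(4).
Step 5: Two-sided p-value from the t-distribution with 4 df = 0.072397.
Step 6: alpha = 0.1. reject H0.

rho = 0.7714, p = 0.072397, reject H0 at alpha = 0.1.


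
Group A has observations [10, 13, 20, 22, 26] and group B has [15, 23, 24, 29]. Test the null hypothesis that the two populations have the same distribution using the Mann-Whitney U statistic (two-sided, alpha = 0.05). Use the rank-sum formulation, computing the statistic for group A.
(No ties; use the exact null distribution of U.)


Step 1: Combine and sort all 9 observations; assign midranks.
sorted (value, group): (10,X), (13,X), (15,Y), (20,X), (22,X), (23,Y), (24,Y), (26,X), (29,Y)
ranks: 10->1, 13->2, 15->3, 20->4, 22->5, 23->6, 24->7, 26->8, 29->9
Step 2: Rank sum for X: R1 = 1 + 2 + 4 + 5 + 8 = 20.
Step 3: U_X = R1 - n1(n1+1)/2 = 20 - 5*6/2 = 20 - 15 = 5.
       U_Y = n1*n2 - U_X = 20 - 5 = 15.
Step 4: No ties, so the exact null distribution of U (based on enumerating the C(9,5) = 126 equally likely rank assignments) gives the two-sided p-value.
Step 5: p-value = 0.285714; compare to alpha = 0.05. fail to reject H0.

U_X = 5, p = 0.285714, fail to reject H0 at alpha = 0.05.


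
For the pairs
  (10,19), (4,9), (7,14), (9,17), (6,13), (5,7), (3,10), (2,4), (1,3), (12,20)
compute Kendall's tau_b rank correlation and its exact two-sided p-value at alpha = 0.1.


Step 1: Enumerate the 45 unordered pairs (i,j) with i<j and classify each by sign(x_j-x_i) * sign(y_j-y_i).
  (1,2):dx=-6,dy=-10->C; (1,3):dx=-3,dy=-5->C; (1,4):dx=-1,dy=-2->C; (1,5):dx=-4,dy=-6->C
  (1,6):dx=-5,dy=-12->C; (1,7):dx=-7,dy=-9->C; (1,8):dx=-8,dy=-15->C; (1,9):dx=-9,dy=-16->C
  (1,10):dx=+2,dy=+1->C; (2,3):dx=+3,dy=+5->C; (2,4):dx=+5,dy=+8->C; (2,5):dx=+2,dy=+4->C
  (2,6):dx=+1,dy=-2->D; (2,7):dx=-1,dy=+1->D; (2,8):dx=-2,dy=-5->C; (2,9):dx=-3,dy=-6->C
  (2,10):dx=+8,dy=+11->C; (3,4):dx=+2,dy=+3->C; (3,5):dx=-1,dy=-1->C; (3,6):dx=-2,dy=-7->C
  (3,7):dx=-4,dy=-4->C; (3,8):dx=-5,dy=-10->C; (3,9):dx=-6,dy=-11->C; (3,10):dx=+5,dy=+6->C
  (4,5):dx=-3,dy=-4->C; (4,6):dx=-4,dy=-10->C; (4,7):dx=-6,dy=-7->C; (4,8):dx=-7,dy=-13->C
  (4,9):dx=-8,dy=-14->C; (4,10):dx=+3,dy=+3->C; (5,6):dx=-1,dy=-6->C; (5,7):dx=-3,dy=-3->C
  (5,8):dx=-4,dy=-9->C; (5,9):dx=-5,dy=-10->C; (5,10):dx=+6,dy=+7->C; (6,7):dx=-2,dy=+3->D
  (6,8):dx=-3,dy=-3->C; (6,9):dx=-4,dy=-4->C; (6,10):dx=+7,dy=+13->C; (7,8):dx=-1,dy=-6->C
  (7,9):dx=-2,dy=-7->C; (7,10):dx=+9,dy=+10->C; (8,9):dx=-1,dy=-1->C; (8,10):dx=+10,dy=+16->C
  (9,10):dx=+11,dy=+17->C
Step 2: C = 42, D = 3, total pairs = 45.
Step 3: tau = (C - D)/(n(n-1)/2) = (42 - 3)/45 = 0.866667.
Step 4: Exact two-sided p-value (enumerate n! = 3628800 permutations of y under H0): p = 0.000115.
Step 5: alpha = 0.1. reject H0.

tau_b = 0.8667 (C=42, D=3), p = 0.000115, reject H0.


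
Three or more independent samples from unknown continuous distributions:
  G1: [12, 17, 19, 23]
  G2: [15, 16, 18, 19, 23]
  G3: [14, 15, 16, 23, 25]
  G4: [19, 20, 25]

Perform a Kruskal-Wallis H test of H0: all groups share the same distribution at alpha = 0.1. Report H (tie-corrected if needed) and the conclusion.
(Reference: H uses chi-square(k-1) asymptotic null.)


Step 1: Combine all N = 17 observations and assign midranks.
sorted (value, group, rank): (12,G1,1), (14,G3,2), (15,G2,3.5), (15,G3,3.5), (16,G2,5.5), (16,G3,5.5), (17,G1,7), (18,G2,8), (19,G1,10), (19,G2,10), (19,G4,10), (20,G4,12), (23,G1,14), (23,G2,14), (23,G3,14), (25,G3,16.5), (25,G4,16.5)
Step 2: Sum ranks within each group.
R_1 = 32 (n_1 = 4)
R_2 = 41 (n_2 = 5)
R_3 = 41.5 (n_3 = 5)
R_4 = 38.5 (n_4 = 3)
Step 3: H = 12/(N(N+1)) * sum(R_i^2/n_i) - 3(N+1)
     = 12/(17*18) * (32^2/4 + 41^2/5 + 41.5^2/5 + 38.5^2/3) - 3*18
     = 0.039216 * 1430.73 - 54
     = 2.107190.
Step 4: Ties present; correction factor C = 1 - 66/(17^3 - 17) = 0.986520. Corrected H = 2.107190 / 0.986520 = 2.135983.
Step 5: Under H0, H ~ chi^2(3); p-value = 0.544667.
Step 6: alpha = 0.1. fail to reject H0.

H = 2.1360, df = 3, p = 0.544667, fail to reject H0.


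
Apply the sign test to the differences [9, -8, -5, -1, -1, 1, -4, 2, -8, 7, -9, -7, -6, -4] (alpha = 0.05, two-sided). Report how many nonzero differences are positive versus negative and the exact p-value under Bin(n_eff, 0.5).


Step 1: Discard zero differences. Original n = 14; n_eff = number of nonzero differences = 14.
Nonzero differences (with sign): +9, -8, -5, -1, -1, +1, -4, +2, -8, +7, -9, -7, -6, -4
Step 2: Count signs: positive = 4, negative = 10.
Step 3: Under H0: P(positive) = 0.5, so the number of positives S ~ Bin(14, 0.5).
Step 4: Two-sided exact p-value = sum of Bin(14,0.5) probabilities at or below the observed probability = 0.179565.
Step 5: alpha = 0.05. fail to reject H0.

n_eff = 14, pos = 4, neg = 10, p = 0.179565, fail to reject H0.


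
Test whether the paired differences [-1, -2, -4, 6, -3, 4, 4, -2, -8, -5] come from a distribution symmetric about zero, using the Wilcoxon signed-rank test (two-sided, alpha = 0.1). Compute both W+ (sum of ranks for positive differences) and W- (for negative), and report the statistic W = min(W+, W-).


Step 1: Drop any zero differences (none here) and take |d_i|.
|d| = [1, 2, 4, 6, 3, 4, 4, 2, 8, 5]
Step 2: Midrank |d_i| (ties get averaged ranks).
ranks: |1|->1, |2|->2.5, |4|->6, |6|->9, |3|->4, |4|->6, |4|->6, |2|->2.5, |8|->10, |5|->8
Step 3: Attach original signs; sum ranks with positive sign and with negative sign.
W+ = 9 + 6 + 6 = 21
W- = 1 + 2.5 + 6 + 4 + 2.5 + 10 + 8 = 34
(Check: W+ + W- = 55 should equal n(n+1)/2 = 55.)
Step 4: Test statistic W = min(W+, W-) = 21.
Step 5: Ties in |d|, so use the tie-corrected normal approximation.
        E[W] = n(n+1)/4 = 10*11/4 = 27.5.
        Tie groups: |d|=2 (t=2), |d|=4 (t=3); sum(t^3 - t) = 30.
        Var[W] = n(n+1)(2n+1)/24 - sum(t^3-t)/48 = 2310/24 - 30/48 = 95.625.
        z = (W - E[W]) / sqrt(Var[W]) = (21 - 27.5) / 9.7788 = -0.6647.
        Two-sided p = 2*Phi(z) = 0.506240.
Step 6: alpha = 0.1. fail to reject H0.

W+ = 21, W- = 34, W = min = 21, p = 0.506240, fail to reject H0.
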